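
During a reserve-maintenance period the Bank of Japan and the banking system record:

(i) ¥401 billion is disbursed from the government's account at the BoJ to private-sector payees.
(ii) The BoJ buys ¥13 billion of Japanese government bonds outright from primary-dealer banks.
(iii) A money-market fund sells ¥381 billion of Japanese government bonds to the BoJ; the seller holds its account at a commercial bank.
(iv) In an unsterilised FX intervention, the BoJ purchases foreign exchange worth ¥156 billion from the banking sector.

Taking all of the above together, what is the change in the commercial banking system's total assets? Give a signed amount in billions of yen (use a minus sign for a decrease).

+¥782 billion

BoJ balance sheet:
  Assets:      Securities +¥394B, Foreign assets +¥156B
  Liabilities: Bank reserves +¥951B, Government deposits −¥401B
Commercial banking system:
  Assets:      Reserves at CB +¥951B, Securities −¥13B, Foreign assets −¥156B
  Liabilities: Checkable deposits +¥782B
Change in total bank assets = +¥782 billion.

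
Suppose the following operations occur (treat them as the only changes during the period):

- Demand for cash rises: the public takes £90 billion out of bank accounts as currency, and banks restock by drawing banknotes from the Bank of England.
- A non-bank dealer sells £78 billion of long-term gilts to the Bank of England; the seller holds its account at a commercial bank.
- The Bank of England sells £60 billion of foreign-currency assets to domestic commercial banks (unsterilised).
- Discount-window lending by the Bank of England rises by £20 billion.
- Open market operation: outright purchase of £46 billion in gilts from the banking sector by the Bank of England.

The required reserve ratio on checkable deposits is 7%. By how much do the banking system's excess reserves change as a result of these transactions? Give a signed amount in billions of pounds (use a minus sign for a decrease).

-£5.16 billion

Currency withdrawal £90 billion: reserves −£90B, deposits −£90B.
Asset purchase (from non-banks) £78 billion: reserves +£78B, deposits +£78B.
FX sale £60 billion: reserves −£60B, deposits 0.
Discount-window loan £20 billion: reserves +£20B, deposits 0.
OMO purchase (from banks) £46 billion: reserves +£46B, deposits 0.
Totals: Δreserves = −£6B, Δdeposits = −£12B.
Δrequired reserves = 7% × −£12B = −£0.84B.
Δexcess reserves = Δreserves − Δrequired = −£6B − (−£0.84B) = -£5.16 billion.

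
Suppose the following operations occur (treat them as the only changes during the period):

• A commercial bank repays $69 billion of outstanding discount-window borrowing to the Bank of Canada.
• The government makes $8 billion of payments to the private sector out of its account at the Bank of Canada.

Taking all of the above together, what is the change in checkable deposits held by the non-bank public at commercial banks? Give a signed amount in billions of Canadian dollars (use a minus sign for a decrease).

Discount-window repayment $69 billion: the counterparty is a bank, so public deposits are unchanged → 0.
Government spending $8 billion: non-bank counterparties' bank balances rise → +$8B.
Net: 0 + 8 = +$8 billion.

+$8 billion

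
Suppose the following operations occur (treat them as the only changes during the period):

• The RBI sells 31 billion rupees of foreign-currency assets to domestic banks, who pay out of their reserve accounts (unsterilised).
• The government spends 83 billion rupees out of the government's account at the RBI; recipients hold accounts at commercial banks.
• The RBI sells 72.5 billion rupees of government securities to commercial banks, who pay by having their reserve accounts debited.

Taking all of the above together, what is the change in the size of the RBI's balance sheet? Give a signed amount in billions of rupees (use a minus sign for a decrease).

-103.5 billion

RBI balance sheet:
  Assets:      Securities −72.5B, Foreign assets −31B
  Liabilities: Bank reserves −20.5B, Government deposits −83B
Change in total RBI assets = -103.5 billion.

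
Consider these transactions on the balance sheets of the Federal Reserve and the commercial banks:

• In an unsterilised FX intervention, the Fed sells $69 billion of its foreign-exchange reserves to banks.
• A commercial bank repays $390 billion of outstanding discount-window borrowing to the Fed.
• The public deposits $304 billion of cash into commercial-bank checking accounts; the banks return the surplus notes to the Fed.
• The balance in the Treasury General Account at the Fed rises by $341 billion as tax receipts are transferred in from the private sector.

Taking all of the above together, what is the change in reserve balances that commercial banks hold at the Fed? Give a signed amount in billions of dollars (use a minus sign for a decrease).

-$496 billion

FX sale $69 billion: the buying banks pay out of their reserve balances → −$69B.
Discount-window repayment $390 billion: repayment is debited from reserves → −$390B.
Currency deposit $304 billion: returned notes are swapped for reserve credit → +$304B.
Government account inflow $341 billion: funds move from bank reserves into the government account → −$341B.
Net: −69 − 390 + 304 − 341 = -$496 billion.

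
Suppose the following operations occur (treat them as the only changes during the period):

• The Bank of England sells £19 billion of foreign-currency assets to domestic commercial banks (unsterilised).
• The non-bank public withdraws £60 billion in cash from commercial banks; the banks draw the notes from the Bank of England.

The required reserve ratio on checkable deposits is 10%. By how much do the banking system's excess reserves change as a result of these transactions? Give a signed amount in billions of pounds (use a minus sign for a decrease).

-£73 billion

FX sale £19 billion: reserves −£19B, deposits 0.
Currency withdrawal £60 billion: reserves −£60B, deposits −£60B.
Totals: Δreserves = −£79B, Δdeposits = −£60B.
Δrequired reserves = 10% × −£60B = −£6B.
Δexcess reserves = Δreserves − Δrequired = −£79B − (−£6B) = -£73 billion.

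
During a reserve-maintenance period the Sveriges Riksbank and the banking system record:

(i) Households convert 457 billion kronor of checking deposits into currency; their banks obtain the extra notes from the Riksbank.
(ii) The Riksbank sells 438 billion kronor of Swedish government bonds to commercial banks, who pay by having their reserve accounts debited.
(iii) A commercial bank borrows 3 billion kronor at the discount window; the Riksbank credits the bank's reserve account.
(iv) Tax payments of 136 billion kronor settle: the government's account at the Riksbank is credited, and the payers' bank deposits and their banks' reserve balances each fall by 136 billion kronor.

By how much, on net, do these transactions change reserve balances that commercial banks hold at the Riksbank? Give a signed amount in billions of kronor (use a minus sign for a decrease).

-1028 billion

Currency withdrawal 457 billion kronor: banks swap reserves for currency → −457B.
OMO sale (to banks) 438 billion kronor: the buying banks pay out of their reserve balances → −438B.
Discount-window loan 3 billion kronor: the loan is credited to the bank's reserve account → +3B.
Government account inflow 136 billion kronor: funds move from bank reserves into the government account → −136B.
Net: −457 − 438 + 3 − 136 = -1028 billion.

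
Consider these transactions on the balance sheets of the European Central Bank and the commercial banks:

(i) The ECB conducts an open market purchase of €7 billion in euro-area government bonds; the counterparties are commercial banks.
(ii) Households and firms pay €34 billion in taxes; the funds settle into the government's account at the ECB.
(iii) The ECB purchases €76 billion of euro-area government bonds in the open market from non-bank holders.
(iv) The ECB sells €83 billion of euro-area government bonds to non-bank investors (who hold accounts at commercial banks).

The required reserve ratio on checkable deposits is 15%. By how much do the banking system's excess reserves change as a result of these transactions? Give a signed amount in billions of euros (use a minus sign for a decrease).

OMO purchase (from banks) €7 billion: reserves +€7B, deposits 0.
Government account inflow €34 billion: reserves −€34B, deposits −€34B.
Asset purchase (from non-banks) €76 billion: reserves +€76B, deposits +€76B.
Asset sale (to non-banks) €83 billion: reserves −€83B, deposits −€83B.
Totals: Δreserves = −€34B, Δdeposits = −€41B.
Δrequired reserves = 15% × −€41B = −€6.15B.
Δexcess reserves = Δreserves − Δrequired = −€34B − (−€6.15B) = -€27.85 billion.

-€27.85 billion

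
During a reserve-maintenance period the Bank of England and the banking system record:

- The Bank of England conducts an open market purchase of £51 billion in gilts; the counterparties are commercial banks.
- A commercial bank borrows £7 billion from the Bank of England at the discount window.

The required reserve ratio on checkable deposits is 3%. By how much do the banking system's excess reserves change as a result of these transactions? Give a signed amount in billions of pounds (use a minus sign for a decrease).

+£58 billion

OMO purchase (from banks) £51 billion: reserves +£51B, deposits 0.
Discount-window loan £7 billion: reserves +£7B, deposits 0.
Totals: Δreserves = +£58B, Δdeposits = 0.
Δrequired reserves = 3% × 0 = 0.
Δexcess reserves = Δreserves − Δrequired = +£58B − (0) = +£58 billion.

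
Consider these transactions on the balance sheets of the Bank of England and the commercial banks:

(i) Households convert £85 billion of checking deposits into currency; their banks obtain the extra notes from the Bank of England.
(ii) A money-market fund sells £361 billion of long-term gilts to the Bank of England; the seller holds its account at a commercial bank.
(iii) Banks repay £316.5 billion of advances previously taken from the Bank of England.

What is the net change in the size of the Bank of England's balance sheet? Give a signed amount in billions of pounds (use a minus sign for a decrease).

+£44.5 billion

Bank of England balance sheet:
  Assets:      Securities +£361B, Loans to banks −£316.5B
  Liabilities: Bank reserves −£40.5B, Currency in circulation +£85B
Change in total Bank of England assets = +£44.5 billion.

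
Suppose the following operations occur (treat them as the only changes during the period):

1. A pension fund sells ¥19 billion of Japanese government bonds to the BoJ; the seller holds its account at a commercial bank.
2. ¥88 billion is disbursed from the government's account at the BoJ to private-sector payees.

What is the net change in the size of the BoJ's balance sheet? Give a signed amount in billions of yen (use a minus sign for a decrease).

BoJ balance sheet:
  Assets:      Securities +¥19B
  Liabilities: Bank reserves +¥107B, Government deposits −¥88B
Change in total BoJ assets = +¥19 billion.

+¥19 billion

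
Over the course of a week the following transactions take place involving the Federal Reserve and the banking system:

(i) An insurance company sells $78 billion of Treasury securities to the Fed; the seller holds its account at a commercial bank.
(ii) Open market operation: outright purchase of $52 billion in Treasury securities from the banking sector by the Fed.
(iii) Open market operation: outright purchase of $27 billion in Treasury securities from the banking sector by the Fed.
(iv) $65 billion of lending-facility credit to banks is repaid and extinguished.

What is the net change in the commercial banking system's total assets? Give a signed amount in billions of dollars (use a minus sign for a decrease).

+$13 billion

Asset purchase (from non-banks) $78 billion: bank balance sheets expand → +$78B.
OMO purchase (from banks) $52 billion: just an asset swap on bank balance sheets → 0.
OMO purchase (from banks) $27 billion: just an asset swap on bank balance sheets → 0.
Discount-window repayment $65 billion: bank balance sheets shrink → −$65B.
Net: 78 + 0 + 0 − 65 = +$13 billion.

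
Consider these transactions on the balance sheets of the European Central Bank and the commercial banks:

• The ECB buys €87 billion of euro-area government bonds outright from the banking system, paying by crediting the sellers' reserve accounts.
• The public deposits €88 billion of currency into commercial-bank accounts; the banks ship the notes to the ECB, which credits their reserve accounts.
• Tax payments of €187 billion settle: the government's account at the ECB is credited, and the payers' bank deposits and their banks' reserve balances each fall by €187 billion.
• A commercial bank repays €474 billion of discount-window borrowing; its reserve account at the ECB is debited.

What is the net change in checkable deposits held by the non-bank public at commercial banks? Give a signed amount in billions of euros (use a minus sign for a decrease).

OMO purchase (from banks) €87 billion: the counterparty is a bank, so public deposits are unchanged → 0.
Currency deposit €88 billion: non-bank counterparties' bank balances rise → +€88B.
Government account inflow €187 billion: non-bank counterparties' bank balances fall → −€187B.
Discount-window repayment €474 billion: the counterparty is a bank, so public deposits are unchanged → 0.
Net: 0 + 88 − 187 + 0 = -€99 billion.

-€99 billion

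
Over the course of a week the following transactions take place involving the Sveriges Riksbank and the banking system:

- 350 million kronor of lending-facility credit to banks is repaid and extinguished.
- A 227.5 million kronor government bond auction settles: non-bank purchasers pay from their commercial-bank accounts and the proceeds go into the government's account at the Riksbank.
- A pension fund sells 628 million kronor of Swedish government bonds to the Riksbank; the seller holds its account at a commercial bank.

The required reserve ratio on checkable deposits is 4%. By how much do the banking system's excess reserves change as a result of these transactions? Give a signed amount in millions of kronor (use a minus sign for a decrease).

Discount-window repayment 350 million kronor: reserves −350M, deposits 0.
Government account inflow 227.5 million kronor: reserves −227.5M, deposits −227.5M.
Asset purchase (from non-banks) 628 million kronor: reserves +628M, deposits +628M.
Totals: Δreserves = +50.5M, Δdeposits = +400.5M.
Δrequired reserves = 4% × +400.5M = +16.02M.
Δexcess reserves = Δreserves − Δrequired = +50.5M − (+16.02M) = +34.48 million.

+34.48 million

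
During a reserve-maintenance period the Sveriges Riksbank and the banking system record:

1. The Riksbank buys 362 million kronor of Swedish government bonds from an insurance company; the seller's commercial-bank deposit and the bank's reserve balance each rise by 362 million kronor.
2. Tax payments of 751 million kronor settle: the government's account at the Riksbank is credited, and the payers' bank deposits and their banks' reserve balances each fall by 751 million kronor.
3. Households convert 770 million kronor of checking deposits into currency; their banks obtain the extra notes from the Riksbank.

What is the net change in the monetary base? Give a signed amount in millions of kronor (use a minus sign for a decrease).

-389 million

Asset purchase (from non-banks) 362 million kronor: Riksbank balance sheet expands → +362M.
Government account inflow 751 million kronor: reserves shift to a non-base liability → −751M.
Currency withdrawal 770 million kronor: just a shift between currency and reserves — both are base money → 0.
Net: 362 − 751 + 0 = -389 million.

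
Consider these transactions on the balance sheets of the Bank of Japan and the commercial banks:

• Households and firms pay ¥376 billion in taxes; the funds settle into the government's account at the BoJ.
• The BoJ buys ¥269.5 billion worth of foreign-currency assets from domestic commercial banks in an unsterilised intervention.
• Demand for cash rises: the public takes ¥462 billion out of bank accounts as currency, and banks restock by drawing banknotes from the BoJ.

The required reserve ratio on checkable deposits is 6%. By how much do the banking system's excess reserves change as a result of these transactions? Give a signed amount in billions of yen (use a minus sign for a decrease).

-¥518.22 billion

Government account inflow ¥376 billion: reserves −¥376B, deposits −¥376B.
FX purchase ¥269.5 billion: reserves +¥269.5B, deposits 0.
Currency withdrawal ¥462 billion: reserves −¥462B, deposits −¥462B.
Totals: Δreserves = −¥568.5B, Δdeposits = −¥838B.
Δrequired reserves = 6% × −¥838B = −¥50.28B.
Δexcess reserves = Δreserves − Δrequired = −¥568.5B − (−¥50.28B) = -¥518.22 billion.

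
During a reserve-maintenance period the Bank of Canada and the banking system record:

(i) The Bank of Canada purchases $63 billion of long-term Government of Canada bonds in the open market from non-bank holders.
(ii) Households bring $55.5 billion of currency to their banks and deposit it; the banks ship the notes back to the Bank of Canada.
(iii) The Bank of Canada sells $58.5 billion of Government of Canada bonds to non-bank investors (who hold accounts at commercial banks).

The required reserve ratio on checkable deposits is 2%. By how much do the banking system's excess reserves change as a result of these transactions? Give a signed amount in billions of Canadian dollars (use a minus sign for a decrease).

Asset purchase (from non-banks) $63 billion: reserves +$63B, deposits +$63B.
Currency deposit $55.5 billion: reserves +$55.5B, deposits +$55.5B.
Asset sale (to non-banks) $58.5 billion: reserves −$58.5B, deposits −$58.5B.
Totals: Δreserves = +$60B, Δdeposits = +$60B.
Δrequired reserves = 2% × +$60B = +$1.2B.
Δexcess reserves = Δreserves − Δrequired = +$60B − (+$1.2B) = +$58.8 billion.

+$58.8 billion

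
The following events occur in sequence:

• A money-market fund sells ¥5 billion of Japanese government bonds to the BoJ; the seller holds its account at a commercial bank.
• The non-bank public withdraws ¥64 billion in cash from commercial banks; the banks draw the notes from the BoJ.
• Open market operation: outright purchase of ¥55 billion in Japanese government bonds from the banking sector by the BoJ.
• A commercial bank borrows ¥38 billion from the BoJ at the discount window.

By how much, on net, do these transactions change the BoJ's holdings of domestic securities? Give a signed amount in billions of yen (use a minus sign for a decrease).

BoJ balance sheet:
  Assets:      Securities +¥60B, Loans to banks +¥38B
  Liabilities: Bank reserves +¥34B, Currency in circulation +¥64B
So the change in the BoJ's holdings of domestic securities is +¥60 billion.

+¥60 billion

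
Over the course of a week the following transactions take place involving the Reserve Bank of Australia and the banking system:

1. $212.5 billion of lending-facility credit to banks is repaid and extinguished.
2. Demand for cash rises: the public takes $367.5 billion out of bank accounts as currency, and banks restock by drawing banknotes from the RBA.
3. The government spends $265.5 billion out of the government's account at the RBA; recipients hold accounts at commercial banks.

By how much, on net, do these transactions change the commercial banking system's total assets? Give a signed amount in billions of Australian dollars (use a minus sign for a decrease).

RBA balance sheet:
  Assets:      Loans to banks −$212.5B
  Liabilities: Bank reserves −$314.5B, Currency in circulation +$367.5B, Government deposits −$265.5B
Commercial banking system:
  Assets:      Reserves at CB −$314.5B
  Liabilities: Checkable deposits −$102B, Borrowings from CB −$212.5B
Change in total bank assets = -$314.5 billion.

-$314.5 billion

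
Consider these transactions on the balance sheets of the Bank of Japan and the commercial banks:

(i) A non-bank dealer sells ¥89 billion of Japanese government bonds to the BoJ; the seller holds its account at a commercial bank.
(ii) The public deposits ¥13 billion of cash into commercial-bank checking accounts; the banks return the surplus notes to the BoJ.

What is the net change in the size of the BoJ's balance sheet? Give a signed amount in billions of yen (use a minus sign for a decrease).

+¥89 billion

BoJ balance sheet:
  Assets:      Securities +¥89B
  Liabilities: Bank reserves +¥102B, Currency in circulation −¥13B
Change in total BoJ assets = +¥89 billion.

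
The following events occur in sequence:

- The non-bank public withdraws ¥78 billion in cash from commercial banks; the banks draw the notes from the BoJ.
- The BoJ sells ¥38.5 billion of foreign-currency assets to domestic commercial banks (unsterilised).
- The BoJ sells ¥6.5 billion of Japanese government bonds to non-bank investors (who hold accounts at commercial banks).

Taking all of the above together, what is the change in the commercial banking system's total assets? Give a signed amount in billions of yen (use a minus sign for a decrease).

-¥84.5 billion

BoJ balance sheet:
  Assets:      Securities −¥6.5B, Foreign assets −¥38.5B
  Liabilities: Bank reserves −¥123B, Currency in circulation +¥78B
Commercial banking system:
  Assets:      Reserves at CB −¥123B, Foreign assets +¥38.5B
  Liabilities: Checkable deposits −¥84.5B
Change in total bank assets = -¥84.5 billion.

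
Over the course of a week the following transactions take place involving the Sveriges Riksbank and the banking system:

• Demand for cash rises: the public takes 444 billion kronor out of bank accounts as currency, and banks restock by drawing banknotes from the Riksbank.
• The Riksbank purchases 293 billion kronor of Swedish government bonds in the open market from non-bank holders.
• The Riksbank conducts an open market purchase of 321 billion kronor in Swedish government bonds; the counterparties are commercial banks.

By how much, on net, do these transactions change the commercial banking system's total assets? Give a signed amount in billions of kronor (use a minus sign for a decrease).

-151 billion

Riksbank balance sheet:
  Assets:      Securities +614B
  Liabilities: Bank reserves +170B, Currency in circulation +444B
Commercial banking system:
  Assets:      Reserves at CB +170B, Securities −321B
  Liabilities: Checkable deposits −151B
Change in total bank assets = -151 billion.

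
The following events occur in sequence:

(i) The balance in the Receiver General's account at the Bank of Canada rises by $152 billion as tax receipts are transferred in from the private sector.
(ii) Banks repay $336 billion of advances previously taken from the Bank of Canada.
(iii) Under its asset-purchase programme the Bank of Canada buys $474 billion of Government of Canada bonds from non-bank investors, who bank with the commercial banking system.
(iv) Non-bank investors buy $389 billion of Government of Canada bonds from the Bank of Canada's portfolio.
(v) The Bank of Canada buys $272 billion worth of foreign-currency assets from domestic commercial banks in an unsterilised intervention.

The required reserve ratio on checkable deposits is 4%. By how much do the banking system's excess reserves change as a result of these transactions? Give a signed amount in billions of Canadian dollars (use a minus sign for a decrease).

-$128.32 billion

Government account inflow $152 billion: reserves −$152B, deposits −$152B.
Discount-window repayment $336 billion: reserves −$336B, deposits 0.
Asset purchase (from non-banks) $474 billion: reserves +$474B, deposits +$474B.
Asset sale (to non-banks) $389 billion: reserves −$389B, deposits −$389B.
FX purchase $272 billion: reserves +$272B, deposits 0.
Totals: Δreserves = −$131B, Δdeposits = −$67B.
Δrequired reserves = 4% × −$67B = −$2.68B.
Δexcess reserves = Δreserves − Δrequired = −$131B − (−$2.68B) = -$128.32 billion.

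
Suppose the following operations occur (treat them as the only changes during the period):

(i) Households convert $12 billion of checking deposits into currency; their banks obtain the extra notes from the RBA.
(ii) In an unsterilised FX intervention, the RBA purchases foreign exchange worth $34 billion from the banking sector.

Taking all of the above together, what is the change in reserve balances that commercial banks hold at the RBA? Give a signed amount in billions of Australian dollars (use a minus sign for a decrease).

RBA balance sheet:
  Assets:      Foreign assets +$34B
  Liabilities: Bank reserves +$22B, Currency in circulation +$12B
Commercial banking system:
  Assets:      Reserves at CB +$22B, Foreign assets −$34B
  Liabilities: Checkable deposits −$12B
So the change in reserve balances that commercial banks hold at the RBA is +$22 billion.

+$22 billion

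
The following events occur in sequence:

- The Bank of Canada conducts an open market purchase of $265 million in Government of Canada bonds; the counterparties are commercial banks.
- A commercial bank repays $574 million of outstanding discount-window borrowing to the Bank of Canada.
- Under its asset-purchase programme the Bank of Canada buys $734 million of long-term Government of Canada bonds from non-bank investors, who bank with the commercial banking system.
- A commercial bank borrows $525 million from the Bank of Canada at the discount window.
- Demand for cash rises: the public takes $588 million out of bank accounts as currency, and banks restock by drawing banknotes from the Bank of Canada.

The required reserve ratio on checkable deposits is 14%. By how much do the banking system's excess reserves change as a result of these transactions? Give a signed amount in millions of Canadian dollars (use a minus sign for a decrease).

OMO purchase (from banks) $265 million: reserves +$265M, deposits 0.
Discount-window repayment $574 million: reserves −$574M, deposits 0.
Asset purchase (from non-banks) $734 million: reserves +$734M, deposits +$734M.
Discount-window loan $525 million: reserves +$525M, deposits 0.
Currency withdrawal $588 million: reserves −$588M, deposits −$588M.
Totals: Δreserves = +$362M, Δdeposits = +$146M.
Δrequired reserves = 14% × +$146M = +$20.44M.
Δexcess reserves = Δreserves − Δrequired = +$362M − (+$20.44M) = +$341.56 million.

+$341.56 million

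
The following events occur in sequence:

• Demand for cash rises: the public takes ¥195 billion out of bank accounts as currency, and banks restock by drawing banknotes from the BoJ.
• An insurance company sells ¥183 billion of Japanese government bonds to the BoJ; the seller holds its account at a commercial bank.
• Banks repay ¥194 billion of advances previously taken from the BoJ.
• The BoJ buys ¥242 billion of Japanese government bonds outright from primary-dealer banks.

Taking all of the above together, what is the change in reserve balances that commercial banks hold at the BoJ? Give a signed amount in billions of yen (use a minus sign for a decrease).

Currency withdrawal ¥195 billion: banks swap reserves for currency → −¥195B.
Asset purchase (from non-banks) ¥183 billion: the BoJ pays by crediting reserve accounts → +¥183B.
Discount-window repayment ¥194 billion: repayment is debited from reserves → −¥194B.
OMO purchase (from banks) ¥242 billion: the BoJ pays by crediting reserve accounts → +¥242B.
Net: −195 + 183 − 194 + 242 = +¥36 billion.

+¥36 billion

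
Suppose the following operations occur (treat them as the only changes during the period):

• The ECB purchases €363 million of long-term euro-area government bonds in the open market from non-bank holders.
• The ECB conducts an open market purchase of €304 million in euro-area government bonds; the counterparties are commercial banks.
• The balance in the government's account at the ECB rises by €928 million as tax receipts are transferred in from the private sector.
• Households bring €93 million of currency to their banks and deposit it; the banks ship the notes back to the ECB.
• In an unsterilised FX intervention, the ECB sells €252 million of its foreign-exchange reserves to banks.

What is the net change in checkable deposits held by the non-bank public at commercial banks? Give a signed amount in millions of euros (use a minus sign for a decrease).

Asset purchase (from non-banks) €363 million: non-bank counterparties' bank balances rise → +€363M.
OMO purchase (from banks) €304 million: the counterparty is a bank, so public deposits are unchanged → 0.
Government account inflow €928 million: non-bank counterparties' bank balances fall → −€928M.
Currency deposit €93 million: non-bank counterparties' bank balances rise → +€93M.
FX sale €252 million: the counterparty is a bank, so public deposits are unchanged → 0.
Net: 363 + 0 − 928 + 93 + 0 = -€472 million.

-€472 million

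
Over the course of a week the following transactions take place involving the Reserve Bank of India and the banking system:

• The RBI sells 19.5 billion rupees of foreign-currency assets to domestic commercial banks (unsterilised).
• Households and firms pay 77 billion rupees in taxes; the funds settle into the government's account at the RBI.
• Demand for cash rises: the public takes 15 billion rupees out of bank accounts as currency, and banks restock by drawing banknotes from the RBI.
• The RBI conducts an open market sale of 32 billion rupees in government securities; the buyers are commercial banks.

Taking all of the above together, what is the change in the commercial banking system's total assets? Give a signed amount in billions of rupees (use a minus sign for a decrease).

RBI balance sheet:
  Assets:      Securities −32B, Foreign assets −19.5B
  Liabilities: Bank reserves −143.5B, Currency in circulation +15B, Government deposits +77B
Commercial banking system:
  Assets:      Reserves at CB −143.5B, Securities +32B, Foreign assets +19.5B
  Liabilities: Checkable deposits −92B
Change in total bank assets = -92 billion.

-92 billion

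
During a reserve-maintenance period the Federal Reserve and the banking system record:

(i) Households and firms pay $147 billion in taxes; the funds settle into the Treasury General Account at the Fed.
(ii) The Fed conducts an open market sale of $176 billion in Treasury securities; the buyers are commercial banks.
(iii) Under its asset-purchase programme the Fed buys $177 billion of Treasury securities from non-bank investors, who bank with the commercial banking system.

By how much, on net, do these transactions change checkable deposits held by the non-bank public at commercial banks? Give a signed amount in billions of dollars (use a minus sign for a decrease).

+$30 billion

Government account inflow $147 billion: non-bank counterparties' bank balances fall → −$147B.
OMO sale (to banks) $176 billion: the counterparty is a bank, so public deposits are unchanged → 0.
Asset purchase (from non-banks) $177 billion: non-bank counterparties' bank balances rise → +$177B.
Net: −147 + 0 + 177 = +$30 billion.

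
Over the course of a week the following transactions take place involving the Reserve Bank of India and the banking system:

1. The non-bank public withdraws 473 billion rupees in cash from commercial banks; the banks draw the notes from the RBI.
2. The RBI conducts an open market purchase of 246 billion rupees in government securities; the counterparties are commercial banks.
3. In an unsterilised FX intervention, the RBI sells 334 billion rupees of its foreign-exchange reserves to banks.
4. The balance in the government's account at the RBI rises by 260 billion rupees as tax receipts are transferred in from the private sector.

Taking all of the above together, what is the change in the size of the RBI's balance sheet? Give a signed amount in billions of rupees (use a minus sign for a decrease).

RBI balance sheet:
  Assets:      Securities +246B, Foreign assets −334B
  Liabilities: Bank reserves −821B, Currency in circulation +473B, Government deposits +260B
Commercial banking system:
  Assets:      Reserves at CB −821B, Securities −246B, Foreign assets +334B
  Liabilities: Checkable deposits −733B
Change in total RBI assets = -88 billion.

-88 billion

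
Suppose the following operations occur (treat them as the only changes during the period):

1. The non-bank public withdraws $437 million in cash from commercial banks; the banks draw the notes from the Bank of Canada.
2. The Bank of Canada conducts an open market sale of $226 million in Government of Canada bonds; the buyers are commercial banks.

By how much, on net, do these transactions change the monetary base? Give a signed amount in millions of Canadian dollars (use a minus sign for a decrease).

-$226 million

Currency withdrawal $437 million: just a shift between currency and reserves — both are base money → 0.
OMO sale (to banks) $226 million: Bank of Canada balance sheet contracts → −$226M.
Net: 0 − 226 = -$226 million.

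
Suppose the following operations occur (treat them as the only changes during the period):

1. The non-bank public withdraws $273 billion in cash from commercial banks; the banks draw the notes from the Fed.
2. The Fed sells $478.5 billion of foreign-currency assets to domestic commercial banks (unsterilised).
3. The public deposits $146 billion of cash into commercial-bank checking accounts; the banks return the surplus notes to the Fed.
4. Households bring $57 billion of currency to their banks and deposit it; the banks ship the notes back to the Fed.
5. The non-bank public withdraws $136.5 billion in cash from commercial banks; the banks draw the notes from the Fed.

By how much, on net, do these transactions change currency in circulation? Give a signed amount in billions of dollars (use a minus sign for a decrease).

Fed balance sheet:
  Assets:      Foreign assets −$478.5B
  Liabilities: Bank reserves −$685B, Currency in circulation +$206.5B
Commercial banking system:
  Assets:      Reserves at CB −$685B, Foreign assets +$478.5B
  Liabilities: Checkable deposits −$206.5B
So the change in currency in circulation is +$206.5 billion.

+$206.5 billion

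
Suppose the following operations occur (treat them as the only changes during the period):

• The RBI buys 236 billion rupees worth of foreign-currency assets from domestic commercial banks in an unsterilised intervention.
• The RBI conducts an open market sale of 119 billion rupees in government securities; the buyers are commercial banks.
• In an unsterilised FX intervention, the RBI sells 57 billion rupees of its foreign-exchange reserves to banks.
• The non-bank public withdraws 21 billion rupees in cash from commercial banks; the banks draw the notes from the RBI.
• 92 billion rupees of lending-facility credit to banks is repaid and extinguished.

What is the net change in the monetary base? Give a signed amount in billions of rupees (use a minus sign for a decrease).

FX purchase 236 billion rupees: RBI balance sheet expands → +236B.
OMO sale (to banks) 119 billion rupees: RBI balance sheet contracts → −119B.
FX sale 57 billion rupees: RBI balance sheet contracts → −57B.
Currency withdrawal 21 billion rupees: just a shift between currency and reserves — both are base money → 0.
Discount-window repayment 92 billion rupees: RBI balance sheet contracts → −92B.
Net: 236 − 119 − 57 + 0 − 92 = -32 billion.

-32 billion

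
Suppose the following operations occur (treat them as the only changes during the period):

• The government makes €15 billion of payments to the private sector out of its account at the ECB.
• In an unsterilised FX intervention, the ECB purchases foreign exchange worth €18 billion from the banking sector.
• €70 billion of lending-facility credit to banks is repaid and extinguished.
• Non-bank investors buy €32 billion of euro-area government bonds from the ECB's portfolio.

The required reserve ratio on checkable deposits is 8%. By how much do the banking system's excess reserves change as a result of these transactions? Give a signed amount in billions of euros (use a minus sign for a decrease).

-€67.64 billion

Government spending €15 billion: reserves +€15B, deposits +€15B.
FX purchase €18 billion: reserves +€18B, deposits 0.
Discount-window repayment €70 billion: reserves −€70B, deposits 0.
Asset sale (to non-banks) €32 billion: reserves −€32B, deposits −€32B.
Totals: Δreserves = −€69B, Δdeposits = −€17B.
Δrequired reserves = 8% × −€17B = −€1.36B.
Δexcess reserves = Δreserves − Δrequired = −€69B − (−€1.36B) = -€67.64 billion.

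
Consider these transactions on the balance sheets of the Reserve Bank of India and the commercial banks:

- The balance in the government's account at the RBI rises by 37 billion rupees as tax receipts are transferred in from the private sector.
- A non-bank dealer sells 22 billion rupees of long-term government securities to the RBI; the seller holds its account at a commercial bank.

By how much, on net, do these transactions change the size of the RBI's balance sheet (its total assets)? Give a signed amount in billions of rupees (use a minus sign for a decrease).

RBI balance sheet:
  Assets:      Securities +22B
  Liabilities: Bank reserves −15B, Government deposits +37B
Change in total RBI assets = +22 billion.

+22 billion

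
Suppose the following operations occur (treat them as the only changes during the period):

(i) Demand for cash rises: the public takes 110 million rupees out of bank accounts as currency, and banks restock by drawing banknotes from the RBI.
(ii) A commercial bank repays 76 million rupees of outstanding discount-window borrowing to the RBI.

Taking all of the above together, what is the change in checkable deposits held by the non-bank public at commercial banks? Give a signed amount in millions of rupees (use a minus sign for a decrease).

RBI balance sheet:
  Assets:      Loans to banks −76M
  Liabilities: Bank reserves −186M, Currency in circulation +110M
Commercial banking system:
  Assets:      Reserves at CB −186M
  Liabilities: Checkable deposits −110M, Borrowings from CB −76M
So the change in checkable deposits held by the non-bank public at commercial banks is -110 million.

-110 million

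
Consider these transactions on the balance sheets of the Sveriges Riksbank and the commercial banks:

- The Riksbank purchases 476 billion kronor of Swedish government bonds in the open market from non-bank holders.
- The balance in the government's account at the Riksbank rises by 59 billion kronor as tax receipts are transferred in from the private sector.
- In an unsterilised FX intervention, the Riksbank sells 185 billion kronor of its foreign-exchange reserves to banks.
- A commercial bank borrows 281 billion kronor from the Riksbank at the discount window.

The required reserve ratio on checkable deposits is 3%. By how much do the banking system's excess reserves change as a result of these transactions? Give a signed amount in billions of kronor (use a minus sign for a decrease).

+500.49 billion

Asset purchase (from non-banks) 476 billion kronor: reserves +476B, deposits +476B.
Government account inflow 59 billion kronor: reserves −59B, deposits −59B.
FX sale 185 billion kronor: reserves −185B, deposits 0.
Discount-window loan 281 billion kronor: reserves +281B, deposits 0.
Totals: Δreserves = +513B, Δdeposits = +417B.
Δrequired reserves = 3% × +417B = +12.51B.
Δexcess reserves = Δreserves − Δrequired = +513B − (+12.51B) = +500.49 billion.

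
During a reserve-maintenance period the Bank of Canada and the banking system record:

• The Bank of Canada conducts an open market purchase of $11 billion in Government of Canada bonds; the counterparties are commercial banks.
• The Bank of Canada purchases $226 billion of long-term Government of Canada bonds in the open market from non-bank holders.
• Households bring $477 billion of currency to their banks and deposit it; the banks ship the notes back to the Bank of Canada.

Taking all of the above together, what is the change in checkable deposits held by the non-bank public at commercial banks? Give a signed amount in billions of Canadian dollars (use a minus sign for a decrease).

+$703 billion

Bank of Canada balance sheet:
  Assets:      Securities +$237B
  Liabilities: Bank reserves +$714B, Currency in circulation −$477B
Commercial banking system:
  Assets:      Reserves at CB +$714B, Securities −$11B
  Liabilities: Checkable deposits +$703B
So the change in checkable deposits held by the non-bank public at commercial banks is +$703 billion.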